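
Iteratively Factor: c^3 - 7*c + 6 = (c - 2)*(c^2 + 2*c - 3) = (c - 2)*(c - 1)*(c + 3)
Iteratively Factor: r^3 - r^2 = (r)*(r^2 - r) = r^2*(r - 1)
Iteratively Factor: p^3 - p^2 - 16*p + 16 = (p - 4)*(p^2 + 3*p - 4) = (p - 4)*(p - 1)*(p + 4)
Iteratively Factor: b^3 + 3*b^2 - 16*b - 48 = (b - 4)*(b^2 + 7*b + 12) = (b - 4)*(b + 3)*(b + 4)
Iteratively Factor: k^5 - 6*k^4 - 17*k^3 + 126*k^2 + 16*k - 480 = (k - 3)*(k^4 - 3*k^3 - 26*k^2 + 48*k + 160) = (k - 3)*(k + 2)*(k^3 - 5*k^2 - 16*k + 80) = (k - 4)*(k - 3)*(k + 2)*(k^2 - k - 20) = (k - 5)*(k - 4)*(k - 3)*(k + 2)*(k + 4)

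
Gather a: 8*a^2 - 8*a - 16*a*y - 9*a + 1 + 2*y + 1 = 8*a^2 + a*(-16*y - 17) + 2*y + 2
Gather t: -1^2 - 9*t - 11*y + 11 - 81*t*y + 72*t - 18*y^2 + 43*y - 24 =t*(63 - 81*y) - 18*y^2 + 32*y - 14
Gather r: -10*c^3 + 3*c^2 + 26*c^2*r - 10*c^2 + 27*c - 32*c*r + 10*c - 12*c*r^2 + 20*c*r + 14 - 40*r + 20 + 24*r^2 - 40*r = -10*c^3 - 7*c^2 + 37*c + r^2*(24 - 12*c) + r*(26*c^2 - 12*c - 80) + 34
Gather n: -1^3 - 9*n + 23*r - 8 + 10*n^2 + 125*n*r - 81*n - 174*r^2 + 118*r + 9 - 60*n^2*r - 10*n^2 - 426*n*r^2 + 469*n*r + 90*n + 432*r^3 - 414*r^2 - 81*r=-60*n^2*r + n*(-426*r^2 + 594*r) + 432*r^3 - 588*r^2 + 60*r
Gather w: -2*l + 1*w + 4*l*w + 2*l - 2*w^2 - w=4*l*w - 2*w^2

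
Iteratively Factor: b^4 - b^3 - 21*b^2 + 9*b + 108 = (b + 3)*(b^3 - 4*b^2 - 9*b + 36) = (b - 3)*(b + 3)*(b^2 - b - 12) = (b - 4)*(b - 3)*(b + 3)*(b + 3)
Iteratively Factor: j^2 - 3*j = (j - 3)*(j)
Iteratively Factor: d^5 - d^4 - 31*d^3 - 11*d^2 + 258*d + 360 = (d + 3)*(d^4 - 4*d^3 - 19*d^2 + 46*d + 120) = (d - 4)*(d + 3)*(d^3 - 19*d - 30) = (d - 4)*(d + 3)^2*(d^2 - 3*d - 10) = (d - 5)*(d - 4)*(d + 3)^2*(d + 2)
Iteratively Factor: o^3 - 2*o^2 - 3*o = (o)*(o^2 - 2*o - 3) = o*(o - 3)*(o + 1)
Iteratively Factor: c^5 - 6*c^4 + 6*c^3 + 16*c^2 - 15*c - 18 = (c - 2)*(c^4 - 4*c^3 - 2*c^2 + 12*c + 9) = (c - 2)*(c + 1)*(c^3 - 5*c^2 + 3*c + 9) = (c - 2)*(c + 1)^2*(c^2 - 6*c + 9) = (c - 3)*(c - 2)*(c + 1)^2*(c - 3)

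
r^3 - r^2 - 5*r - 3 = (r - 3)*(r + 1)^2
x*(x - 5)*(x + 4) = x^3 - x^2 - 20*x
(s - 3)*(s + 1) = s^2 - 2*s - 3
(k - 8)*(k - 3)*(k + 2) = k^3 - 9*k^2 + 2*k + 48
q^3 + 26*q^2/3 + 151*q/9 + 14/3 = (q + 1/3)*(q + 7/3)*(q + 6)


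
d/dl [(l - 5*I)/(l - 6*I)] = -I/(l - 6*I)^2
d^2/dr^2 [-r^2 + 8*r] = -2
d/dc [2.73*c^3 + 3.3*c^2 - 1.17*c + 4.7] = 8.19*c^2 + 6.6*c - 1.17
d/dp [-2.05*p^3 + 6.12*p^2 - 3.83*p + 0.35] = -6.15*p^2 + 12.24*p - 3.83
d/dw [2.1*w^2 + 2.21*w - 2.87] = 4.2*w + 2.21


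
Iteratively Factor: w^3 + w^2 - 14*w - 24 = (w + 3)*(w^2 - 2*w - 8) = (w - 4)*(w + 3)*(w + 2)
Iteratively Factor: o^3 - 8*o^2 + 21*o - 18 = (o - 2)*(o^2 - 6*o + 9) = (o - 3)*(o - 2)*(o - 3)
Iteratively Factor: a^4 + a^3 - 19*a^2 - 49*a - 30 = (a - 5)*(a^3 + 6*a^2 + 11*a + 6) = (a - 5)*(a + 1)*(a^2 + 5*a + 6) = (a - 5)*(a + 1)*(a + 2)*(a + 3)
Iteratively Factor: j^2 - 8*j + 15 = (j - 3)*(j - 5)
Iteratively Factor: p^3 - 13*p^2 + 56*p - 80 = (p - 4)*(p^2 - 9*p + 20) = (p - 4)^2*(p - 5)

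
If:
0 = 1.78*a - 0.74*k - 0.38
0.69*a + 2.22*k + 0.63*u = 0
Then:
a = 0.189054726368159 - 0.104477611940299*u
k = -0.251311012505042*u - 0.0587602527901035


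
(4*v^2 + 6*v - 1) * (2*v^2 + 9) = 8*v^4 + 12*v^3 + 34*v^2 + 54*v - 9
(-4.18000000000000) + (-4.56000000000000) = -8.74000000000000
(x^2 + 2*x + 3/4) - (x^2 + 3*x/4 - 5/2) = 5*x/4 + 13/4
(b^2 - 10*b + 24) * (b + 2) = b^3 - 8*b^2 + 4*b + 48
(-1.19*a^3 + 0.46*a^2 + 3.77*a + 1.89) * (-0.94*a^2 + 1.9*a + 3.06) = 1.1186*a^5 - 2.6934*a^4 - 6.3112*a^3 + 6.794*a^2 + 15.1272*a + 5.7834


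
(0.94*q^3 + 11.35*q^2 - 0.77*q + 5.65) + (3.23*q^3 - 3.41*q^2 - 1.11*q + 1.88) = 4.17*q^3 + 7.94*q^2 - 1.88*q + 7.53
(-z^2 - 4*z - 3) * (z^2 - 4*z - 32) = -z^4 + 45*z^2 + 140*z + 96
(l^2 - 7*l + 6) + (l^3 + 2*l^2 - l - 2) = l^3 + 3*l^2 - 8*l + 4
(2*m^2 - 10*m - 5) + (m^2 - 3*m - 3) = 3*m^2 - 13*m - 8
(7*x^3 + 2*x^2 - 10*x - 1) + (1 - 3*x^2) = 7*x^3 - x^2 - 10*x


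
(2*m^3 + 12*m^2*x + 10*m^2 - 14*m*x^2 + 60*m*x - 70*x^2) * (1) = 2*m^3 + 12*m^2*x + 10*m^2 - 14*m*x^2 + 60*m*x - 70*x^2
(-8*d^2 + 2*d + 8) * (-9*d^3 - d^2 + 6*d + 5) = 72*d^5 - 10*d^4 - 122*d^3 - 36*d^2 + 58*d + 40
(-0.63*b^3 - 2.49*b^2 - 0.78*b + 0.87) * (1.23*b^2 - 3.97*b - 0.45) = -0.7749*b^5 - 0.5616*b^4 + 9.2094*b^3 + 5.2872*b^2 - 3.1029*b - 0.3915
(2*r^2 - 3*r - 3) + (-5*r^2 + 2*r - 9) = -3*r^2 - r - 12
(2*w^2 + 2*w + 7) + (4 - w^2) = w^2 + 2*w + 11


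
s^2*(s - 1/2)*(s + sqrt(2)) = s^4 - s^3/2 + sqrt(2)*s^3 - sqrt(2)*s^2/2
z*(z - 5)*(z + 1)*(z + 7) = z^4 + 3*z^3 - 33*z^2 - 35*z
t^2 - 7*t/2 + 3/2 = (t - 3)*(t - 1/2)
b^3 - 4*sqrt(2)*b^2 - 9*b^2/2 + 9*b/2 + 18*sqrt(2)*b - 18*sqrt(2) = (b - 3)*(b - 3/2)*(b - 4*sqrt(2))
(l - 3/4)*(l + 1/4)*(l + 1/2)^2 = l^4 + l^3/2 - 7*l^2/16 - 5*l/16 - 3/64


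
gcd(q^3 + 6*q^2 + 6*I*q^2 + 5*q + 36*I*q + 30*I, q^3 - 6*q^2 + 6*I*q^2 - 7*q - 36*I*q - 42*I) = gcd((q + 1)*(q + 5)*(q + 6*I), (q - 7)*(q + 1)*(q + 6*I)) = q^2 + q*(1 + 6*I) + 6*I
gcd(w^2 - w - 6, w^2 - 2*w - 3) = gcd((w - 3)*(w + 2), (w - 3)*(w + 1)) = w - 3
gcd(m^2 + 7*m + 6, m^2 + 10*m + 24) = m + 6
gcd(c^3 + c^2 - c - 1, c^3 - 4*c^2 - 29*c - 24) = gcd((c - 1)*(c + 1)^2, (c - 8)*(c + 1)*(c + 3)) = c + 1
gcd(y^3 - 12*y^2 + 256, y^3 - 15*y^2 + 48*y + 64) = y^2 - 16*y + 64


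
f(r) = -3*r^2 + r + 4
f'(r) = 1 - 6*r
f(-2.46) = -16.61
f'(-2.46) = 15.76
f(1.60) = -2.08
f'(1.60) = -8.60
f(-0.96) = 0.28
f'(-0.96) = 6.76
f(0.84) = 2.72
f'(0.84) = -4.04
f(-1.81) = -7.64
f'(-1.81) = 11.86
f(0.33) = 4.00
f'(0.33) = -0.98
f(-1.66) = -5.93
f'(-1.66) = 10.96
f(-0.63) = 2.18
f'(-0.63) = 4.78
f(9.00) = -230.00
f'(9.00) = -53.00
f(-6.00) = -110.00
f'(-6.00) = 37.00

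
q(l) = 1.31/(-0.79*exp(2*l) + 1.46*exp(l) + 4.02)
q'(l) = 1.31*(1.58*exp(2*l) - 1.46*exp(l))/(-0.79*exp(2*l) + 1.46*exp(l) + 4.02)^2 = (2.0698*exp(l) - 1.9126)*exp(l)/(-0.79*exp(2*l) + 1.46*exp(l) + 4.02)^2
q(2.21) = -0.03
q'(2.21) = 0.07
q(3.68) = -0.00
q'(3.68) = 0.00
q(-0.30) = 0.28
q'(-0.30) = -0.01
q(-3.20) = 0.32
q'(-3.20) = -0.00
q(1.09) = 0.95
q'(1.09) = 6.69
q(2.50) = -0.01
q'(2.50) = 0.03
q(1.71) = -0.11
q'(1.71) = 0.36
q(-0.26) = 0.28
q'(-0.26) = -0.01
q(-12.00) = 0.33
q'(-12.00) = 0.00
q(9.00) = 0.00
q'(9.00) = 0.00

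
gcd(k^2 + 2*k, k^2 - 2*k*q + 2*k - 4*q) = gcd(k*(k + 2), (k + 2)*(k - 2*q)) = k + 2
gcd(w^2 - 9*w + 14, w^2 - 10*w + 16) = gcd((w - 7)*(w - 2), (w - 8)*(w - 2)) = w - 2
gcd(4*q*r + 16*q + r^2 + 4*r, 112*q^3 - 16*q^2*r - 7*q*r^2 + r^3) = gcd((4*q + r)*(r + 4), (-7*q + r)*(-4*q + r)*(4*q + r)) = 4*q + r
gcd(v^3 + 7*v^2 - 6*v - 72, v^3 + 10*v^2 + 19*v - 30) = v + 6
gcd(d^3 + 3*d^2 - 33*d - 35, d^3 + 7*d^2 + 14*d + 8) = d + 1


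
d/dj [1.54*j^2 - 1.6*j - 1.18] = 3.08*j - 1.6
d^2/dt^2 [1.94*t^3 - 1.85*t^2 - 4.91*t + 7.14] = 11.64*t - 3.7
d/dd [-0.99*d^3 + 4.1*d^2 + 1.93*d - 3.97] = -2.97*d^2 + 8.2*d + 1.93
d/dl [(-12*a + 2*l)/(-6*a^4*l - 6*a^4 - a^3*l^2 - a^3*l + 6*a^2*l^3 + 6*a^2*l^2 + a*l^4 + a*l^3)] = 2*(-6*a^3*l - 6*a^3 - a^2*l^2 - a^2*l + 6*a*l^3 + 6*a*l^2 + l^4 + l^3 + (6*a - l)*(-6*a^3 - 2*a^2*l - a^2 + 18*a*l^2 + 12*a*l + 4*l^3 + 3*l^2))/(a*(6*a^3*l + 6*a^3 + a^2*l^2 + a^2*l - 6*a*l^3 - 6*a*l^2 - l^4 - l^3)^2)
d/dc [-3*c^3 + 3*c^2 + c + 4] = -9*c^2 + 6*c + 1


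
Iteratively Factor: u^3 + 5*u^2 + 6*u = (u)*(u^2 + 5*u + 6) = u*(u + 2)*(u + 3)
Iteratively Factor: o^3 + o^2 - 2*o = (o + 2)*(o^2 - o) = (o - 1)*(o + 2)*(o)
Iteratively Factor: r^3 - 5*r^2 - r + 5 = (r + 1)*(r^2 - 6*r + 5) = (r - 1)*(r + 1)*(r - 5)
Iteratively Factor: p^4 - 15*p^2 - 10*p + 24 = (p - 4)*(p^3 + 4*p^2 + p - 6) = (p - 4)*(p + 2)*(p^2 + 2*p - 3) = (p - 4)*(p - 1)*(p + 2)*(p + 3)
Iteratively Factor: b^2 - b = (b - 1)*(b)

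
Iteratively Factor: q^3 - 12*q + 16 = (q - 2)*(q^2 + 2*q - 8) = (q - 2)*(q + 4)*(q - 2)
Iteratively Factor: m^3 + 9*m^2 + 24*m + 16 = (m + 1)*(m^2 + 8*m + 16) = (m + 1)*(m + 4)*(m + 4)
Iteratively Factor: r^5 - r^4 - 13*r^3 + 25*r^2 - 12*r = (r - 1)*(r^4 - 13*r^2 + 12*r) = r*(r - 1)*(r^3 - 13*r + 12) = r*(r - 3)*(r - 1)*(r^2 + 3*r - 4) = r*(r - 3)*(r - 1)*(r + 4)*(r - 1)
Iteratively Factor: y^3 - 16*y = (y + 4)*(y^2 - 4*y) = (y - 4)*(y + 4)*(y)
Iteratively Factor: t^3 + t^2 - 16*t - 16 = (t + 1)*(t^2 - 16) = (t + 1)*(t + 4)*(t - 4)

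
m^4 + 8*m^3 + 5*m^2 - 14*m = m*(m - 1)*(m + 2)*(m + 7)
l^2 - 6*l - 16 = (l - 8)*(l + 2)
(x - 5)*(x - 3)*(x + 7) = x^3 - x^2 - 41*x + 105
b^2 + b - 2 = (b - 1)*(b + 2)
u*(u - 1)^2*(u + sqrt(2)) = u^4 - 2*u^3 + sqrt(2)*u^3 - 2*sqrt(2)*u^2 + u^2 + sqrt(2)*u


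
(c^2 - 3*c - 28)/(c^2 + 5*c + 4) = (c - 7)/(c + 1)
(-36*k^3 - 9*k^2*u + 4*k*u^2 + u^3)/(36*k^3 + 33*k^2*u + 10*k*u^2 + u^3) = (-3*k + u)/(3*k + u)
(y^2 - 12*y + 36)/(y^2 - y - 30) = (y - 6)/(y + 5)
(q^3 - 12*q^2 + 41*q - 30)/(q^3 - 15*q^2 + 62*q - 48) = (q - 5)/(q - 8)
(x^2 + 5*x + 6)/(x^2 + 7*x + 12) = (x + 2)/(x + 4)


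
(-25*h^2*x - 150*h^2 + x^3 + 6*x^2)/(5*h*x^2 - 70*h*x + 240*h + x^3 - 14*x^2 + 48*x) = (-5*h*x - 30*h + x^2 + 6*x)/(x^2 - 14*x + 48)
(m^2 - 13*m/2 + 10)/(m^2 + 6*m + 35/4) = 2*(2*m^2 - 13*m + 20)/(4*m^2 + 24*m + 35)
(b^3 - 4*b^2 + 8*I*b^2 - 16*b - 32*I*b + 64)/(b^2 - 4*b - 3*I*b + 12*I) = (b^2 + 8*I*b - 16)/(b - 3*I)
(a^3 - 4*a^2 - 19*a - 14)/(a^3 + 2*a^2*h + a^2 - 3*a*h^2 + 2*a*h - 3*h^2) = (a^2 - 5*a - 14)/(a^2 + 2*a*h - 3*h^2)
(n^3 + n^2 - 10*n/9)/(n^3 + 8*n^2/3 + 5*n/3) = (n - 2/3)/(n + 1)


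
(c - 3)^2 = c^2 - 6*c + 9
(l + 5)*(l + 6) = l^2 + 11*l + 30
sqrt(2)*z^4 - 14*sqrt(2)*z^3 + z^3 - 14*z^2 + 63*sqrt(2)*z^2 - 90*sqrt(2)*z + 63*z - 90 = (z - 6)*(z - 5)*(z - 3)*(sqrt(2)*z + 1)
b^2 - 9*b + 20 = (b - 5)*(b - 4)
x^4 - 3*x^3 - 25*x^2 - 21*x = x*(x - 7)*(x + 1)*(x + 3)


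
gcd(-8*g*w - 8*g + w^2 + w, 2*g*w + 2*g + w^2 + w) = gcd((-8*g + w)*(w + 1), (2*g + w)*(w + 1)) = w + 1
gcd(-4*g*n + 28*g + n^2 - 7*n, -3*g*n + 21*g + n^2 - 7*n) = n - 7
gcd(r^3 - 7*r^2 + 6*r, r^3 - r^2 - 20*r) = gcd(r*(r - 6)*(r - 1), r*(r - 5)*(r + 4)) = r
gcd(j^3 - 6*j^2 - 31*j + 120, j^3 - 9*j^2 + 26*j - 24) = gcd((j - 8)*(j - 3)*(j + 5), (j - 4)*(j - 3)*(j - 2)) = j - 3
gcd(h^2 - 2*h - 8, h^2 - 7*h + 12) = h - 4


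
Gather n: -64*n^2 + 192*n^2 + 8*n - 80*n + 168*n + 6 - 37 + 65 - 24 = 128*n^2 + 96*n + 10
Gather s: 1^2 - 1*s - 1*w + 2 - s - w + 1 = -2*s - 2*w + 4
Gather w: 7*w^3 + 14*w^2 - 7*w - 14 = 7*w^3 + 14*w^2 - 7*w - 14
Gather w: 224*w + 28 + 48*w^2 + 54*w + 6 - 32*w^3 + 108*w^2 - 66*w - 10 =-32*w^3 + 156*w^2 + 212*w + 24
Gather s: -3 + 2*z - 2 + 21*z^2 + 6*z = 21*z^2 + 8*z - 5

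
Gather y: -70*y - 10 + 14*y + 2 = -56*y - 8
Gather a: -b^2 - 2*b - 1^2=-b^2 - 2*b - 1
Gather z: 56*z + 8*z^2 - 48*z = 8*z^2 + 8*z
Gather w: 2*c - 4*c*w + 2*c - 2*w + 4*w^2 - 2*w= 4*c + 4*w^2 + w*(-4*c - 4)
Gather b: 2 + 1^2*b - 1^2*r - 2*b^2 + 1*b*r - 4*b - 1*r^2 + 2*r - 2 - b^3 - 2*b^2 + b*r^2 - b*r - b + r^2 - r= -b^3 - 4*b^2 + b*(r^2 - 4)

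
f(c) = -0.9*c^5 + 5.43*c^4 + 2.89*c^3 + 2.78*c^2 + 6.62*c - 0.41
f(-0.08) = -0.92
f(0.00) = -0.41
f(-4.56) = 3875.43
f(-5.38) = 8200.07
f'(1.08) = 43.98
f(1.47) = 43.69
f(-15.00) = 949103.29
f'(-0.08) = 6.22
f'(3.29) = 365.01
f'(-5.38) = -6924.60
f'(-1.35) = -53.47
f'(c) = -4.5*c^4 + 21.72*c^3 + 8.67*c^2 + 5.56*c + 6.62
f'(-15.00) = -299243.53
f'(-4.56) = -3843.60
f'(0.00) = 6.62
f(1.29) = 30.78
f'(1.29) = 62.38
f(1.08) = 19.69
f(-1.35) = 10.68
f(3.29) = 443.65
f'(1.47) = 81.51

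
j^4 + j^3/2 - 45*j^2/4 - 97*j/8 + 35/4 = (j - 7/2)*(j - 1/2)*(j + 2)*(j + 5/2)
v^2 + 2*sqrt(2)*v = v*(v + 2*sqrt(2))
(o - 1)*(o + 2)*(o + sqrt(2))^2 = o^4 + o^3 + 2*sqrt(2)*o^3 + 2*sqrt(2)*o^2 - 4*sqrt(2)*o + 2*o - 4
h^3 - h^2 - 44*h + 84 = (h - 6)*(h - 2)*(h + 7)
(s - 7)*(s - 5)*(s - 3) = s^3 - 15*s^2 + 71*s - 105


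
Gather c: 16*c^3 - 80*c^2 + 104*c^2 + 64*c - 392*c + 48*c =16*c^3 + 24*c^2 - 280*c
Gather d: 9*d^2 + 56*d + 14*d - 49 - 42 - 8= 9*d^2 + 70*d - 99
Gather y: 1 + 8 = 9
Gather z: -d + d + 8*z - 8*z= 0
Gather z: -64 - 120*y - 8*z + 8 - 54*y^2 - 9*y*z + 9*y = -54*y^2 - 111*y + z*(-9*y - 8) - 56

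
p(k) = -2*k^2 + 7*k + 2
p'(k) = 7 - 4*k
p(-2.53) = -28.51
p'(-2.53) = 17.12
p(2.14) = 7.82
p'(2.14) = -1.56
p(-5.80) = -105.88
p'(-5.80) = 30.20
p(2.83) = 5.79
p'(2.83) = -4.32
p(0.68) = 5.84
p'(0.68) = 4.28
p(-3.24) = -41.68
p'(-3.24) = 19.96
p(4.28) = -4.68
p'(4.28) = -10.12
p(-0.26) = 0.04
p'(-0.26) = 8.04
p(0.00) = 2.00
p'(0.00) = 7.00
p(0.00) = 2.00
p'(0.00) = 7.00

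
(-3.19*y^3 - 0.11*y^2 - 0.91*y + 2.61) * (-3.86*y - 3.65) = 12.3134*y^4 + 12.0681*y^3 + 3.9141*y^2 - 6.7531*y - 9.5265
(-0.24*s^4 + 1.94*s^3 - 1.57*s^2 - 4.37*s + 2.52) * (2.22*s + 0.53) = -0.5328*s^5 + 4.1796*s^4 - 2.4572*s^3 - 10.5335*s^2 + 3.2783*s + 1.3356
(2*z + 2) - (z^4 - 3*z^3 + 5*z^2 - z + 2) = -z^4 + 3*z^3 - 5*z^2 + 3*z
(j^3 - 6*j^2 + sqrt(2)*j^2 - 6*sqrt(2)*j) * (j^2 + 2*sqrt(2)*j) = j^5 - 6*j^4 + 3*sqrt(2)*j^4 - 18*sqrt(2)*j^3 + 4*j^3 - 24*j^2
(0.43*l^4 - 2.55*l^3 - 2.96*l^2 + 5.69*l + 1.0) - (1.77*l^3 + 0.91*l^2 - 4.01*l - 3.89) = 0.43*l^4 - 4.32*l^3 - 3.87*l^2 + 9.7*l + 4.89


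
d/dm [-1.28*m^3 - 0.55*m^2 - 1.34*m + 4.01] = -3.84*m^2 - 1.1*m - 1.34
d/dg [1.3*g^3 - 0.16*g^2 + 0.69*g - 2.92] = 3.9*g^2 - 0.32*g + 0.69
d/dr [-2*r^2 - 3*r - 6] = -4*r - 3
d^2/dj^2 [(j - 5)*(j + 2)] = 2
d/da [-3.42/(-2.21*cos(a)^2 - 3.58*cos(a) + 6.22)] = (15.1164*cos(a) + 12.2436)*sin(a)/(2.21*cos(a)^2 + 3.58*cos(a) - 6.22)^2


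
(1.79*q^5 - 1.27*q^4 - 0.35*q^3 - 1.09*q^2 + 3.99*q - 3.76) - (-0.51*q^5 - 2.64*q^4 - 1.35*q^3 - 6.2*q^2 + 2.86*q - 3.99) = 2.3*q^5 + 1.37*q^4 + 1.0*q^3 + 5.11*q^2 + 1.13*q + 0.23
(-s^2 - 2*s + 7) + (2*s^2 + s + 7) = s^2 - s + 14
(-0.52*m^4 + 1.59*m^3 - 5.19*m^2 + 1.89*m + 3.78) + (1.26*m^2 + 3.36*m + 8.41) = -0.52*m^4 + 1.59*m^3 - 3.93*m^2 + 5.25*m + 12.19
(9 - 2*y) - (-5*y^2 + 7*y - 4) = 5*y^2 - 9*y + 13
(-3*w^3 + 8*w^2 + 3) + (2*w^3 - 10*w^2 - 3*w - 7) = -w^3 - 2*w^2 - 3*w - 4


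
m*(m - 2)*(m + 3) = m^3 + m^2 - 6*m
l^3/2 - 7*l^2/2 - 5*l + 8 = (l/2 + 1)*(l - 8)*(l - 1)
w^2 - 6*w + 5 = (w - 5)*(w - 1)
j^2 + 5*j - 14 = (j - 2)*(j + 7)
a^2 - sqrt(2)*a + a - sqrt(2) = (a + 1)*(a - sqrt(2))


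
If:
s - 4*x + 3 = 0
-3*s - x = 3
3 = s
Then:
No Solution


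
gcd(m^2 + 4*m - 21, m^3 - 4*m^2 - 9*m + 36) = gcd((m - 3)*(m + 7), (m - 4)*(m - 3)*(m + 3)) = m - 3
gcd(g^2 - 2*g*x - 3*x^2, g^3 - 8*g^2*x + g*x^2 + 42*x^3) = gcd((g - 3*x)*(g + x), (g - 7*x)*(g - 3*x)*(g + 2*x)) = -g + 3*x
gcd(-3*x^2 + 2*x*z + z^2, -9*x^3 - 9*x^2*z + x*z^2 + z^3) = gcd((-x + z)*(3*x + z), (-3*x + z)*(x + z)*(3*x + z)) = 3*x + z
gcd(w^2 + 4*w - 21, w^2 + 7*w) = w + 7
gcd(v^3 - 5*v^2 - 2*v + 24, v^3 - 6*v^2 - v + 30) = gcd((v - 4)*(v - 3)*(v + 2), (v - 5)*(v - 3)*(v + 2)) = v^2 - v - 6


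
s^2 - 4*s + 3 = (s - 3)*(s - 1)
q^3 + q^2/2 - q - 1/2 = (q - 1)*(q + 1/2)*(q + 1)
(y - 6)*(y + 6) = y^2 - 36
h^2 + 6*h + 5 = (h + 1)*(h + 5)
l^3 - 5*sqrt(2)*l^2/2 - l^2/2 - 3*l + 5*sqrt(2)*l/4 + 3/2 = (l - 1/2)*(l - 3*sqrt(2))*(l + sqrt(2)/2)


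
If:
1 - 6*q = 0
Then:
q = 1/6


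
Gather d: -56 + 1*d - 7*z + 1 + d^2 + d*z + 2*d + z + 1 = d^2 + d*(z + 3) - 6*z - 54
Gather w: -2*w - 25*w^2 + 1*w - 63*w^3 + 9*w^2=-63*w^3 - 16*w^2 - w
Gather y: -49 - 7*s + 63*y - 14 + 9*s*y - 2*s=-9*s + y*(9*s + 63) - 63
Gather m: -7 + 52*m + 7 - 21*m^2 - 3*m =-21*m^2 + 49*m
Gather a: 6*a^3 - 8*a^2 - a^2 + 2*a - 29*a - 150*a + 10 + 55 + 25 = 6*a^3 - 9*a^2 - 177*a + 90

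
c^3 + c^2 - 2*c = c*(c - 1)*(c + 2)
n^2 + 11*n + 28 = (n + 4)*(n + 7)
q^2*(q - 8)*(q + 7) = q^4 - q^3 - 56*q^2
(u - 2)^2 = u^2 - 4*u + 4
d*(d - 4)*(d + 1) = d^3 - 3*d^2 - 4*d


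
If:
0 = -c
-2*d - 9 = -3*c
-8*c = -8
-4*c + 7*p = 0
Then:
No Solution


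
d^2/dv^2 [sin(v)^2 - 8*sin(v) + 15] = 8*sin(v) + 2*cos(2*v)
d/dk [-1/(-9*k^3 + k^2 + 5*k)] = (-27*k^2 + 2*k + 5)/(k^2*(-9*k^2 + k + 5)^2)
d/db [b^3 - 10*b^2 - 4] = b*(3*b - 20)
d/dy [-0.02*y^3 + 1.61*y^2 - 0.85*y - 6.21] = -0.06*y^2 + 3.22*y - 0.85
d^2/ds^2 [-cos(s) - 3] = cos(s)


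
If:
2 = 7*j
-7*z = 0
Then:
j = 2/7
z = 0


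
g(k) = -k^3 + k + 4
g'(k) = 1 - 3*k^2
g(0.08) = 4.08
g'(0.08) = 0.98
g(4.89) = -108.04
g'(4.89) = -70.74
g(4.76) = -99.09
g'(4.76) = -66.97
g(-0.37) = 3.68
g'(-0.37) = 0.59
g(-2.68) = 20.57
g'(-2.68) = -20.55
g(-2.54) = 17.85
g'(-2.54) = -18.35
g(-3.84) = 56.78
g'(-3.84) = -43.24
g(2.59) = -10.78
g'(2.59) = -19.12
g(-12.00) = 1720.00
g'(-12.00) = -431.00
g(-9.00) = 724.00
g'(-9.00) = -242.00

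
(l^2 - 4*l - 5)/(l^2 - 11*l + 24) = (l^2 - 4*l - 5)/(l^2 - 11*l + 24)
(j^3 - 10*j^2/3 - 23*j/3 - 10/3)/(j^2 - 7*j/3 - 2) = (j^2 - 4*j - 5)/(j - 3)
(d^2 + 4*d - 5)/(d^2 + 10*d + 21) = (d^2 + 4*d - 5)/(d^2 + 10*d + 21)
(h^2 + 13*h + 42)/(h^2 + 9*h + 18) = (h + 7)/(h + 3)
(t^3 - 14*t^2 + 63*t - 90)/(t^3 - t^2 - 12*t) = (-t^3 + 14*t^2 - 63*t + 90)/(t*(-t^2 + t + 12))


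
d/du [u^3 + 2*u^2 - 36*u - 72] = 3*u^2 + 4*u - 36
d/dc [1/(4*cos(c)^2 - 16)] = sin(c)*cos(c)/(2*(cos(c)^2 - 4)^2)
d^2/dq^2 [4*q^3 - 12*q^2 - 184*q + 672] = 24*q - 24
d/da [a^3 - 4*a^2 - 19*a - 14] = 3*a^2 - 8*a - 19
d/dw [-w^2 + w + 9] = 1 - 2*w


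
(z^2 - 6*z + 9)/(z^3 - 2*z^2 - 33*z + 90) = (z - 3)/(z^2 + z - 30)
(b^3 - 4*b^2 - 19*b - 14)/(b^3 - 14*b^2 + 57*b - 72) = (b^3 - 4*b^2 - 19*b - 14)/(b^3 - 14*b^2 + 57*b - 72)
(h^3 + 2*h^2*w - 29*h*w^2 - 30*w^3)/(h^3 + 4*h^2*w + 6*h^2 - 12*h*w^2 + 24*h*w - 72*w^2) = (-h^2 + 4*h*w + 5*w^2)/(-h^2 + 2*h*w - 6*h + 12*w)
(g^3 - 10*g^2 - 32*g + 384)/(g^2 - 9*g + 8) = (g^2 - 2*g - 48)/(g - 1)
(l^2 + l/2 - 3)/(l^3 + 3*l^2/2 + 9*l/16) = 8*(2*l^2 + l - 6)/(l*(16*l^2 + 24*l + 9))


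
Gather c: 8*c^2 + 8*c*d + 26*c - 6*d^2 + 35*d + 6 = 8*c^2 + c*(8*d + 26) - 6*d^2 + 35*d + 6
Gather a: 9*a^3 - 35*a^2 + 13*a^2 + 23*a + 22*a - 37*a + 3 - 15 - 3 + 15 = 9*a^3 - 22*a^2 + 8*a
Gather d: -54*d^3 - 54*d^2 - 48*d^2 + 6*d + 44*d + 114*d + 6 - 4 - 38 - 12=-54*d^3 - 102*d^2 + 164*d - 48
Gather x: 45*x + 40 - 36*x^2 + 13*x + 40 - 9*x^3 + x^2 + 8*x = -9*x^3 - 35*x^2 + 66*x + 80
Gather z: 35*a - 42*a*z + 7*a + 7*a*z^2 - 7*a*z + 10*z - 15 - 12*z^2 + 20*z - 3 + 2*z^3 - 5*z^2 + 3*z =42*a + 2*z^3 + z^2*(7*a - 17) + z*(33 - 49*a) - 18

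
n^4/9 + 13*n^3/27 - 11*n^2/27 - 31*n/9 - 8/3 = (n/3 + 1/3)*(n/3 + 1)*(n - 8/3)*(n + 3)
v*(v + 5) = v^2 + 5*v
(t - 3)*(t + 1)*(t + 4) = t^3 + 2*t^2 - 11*t - 12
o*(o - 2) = o^2 - 2*o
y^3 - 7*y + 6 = (y - 2)*(y - 1)*(y + 3)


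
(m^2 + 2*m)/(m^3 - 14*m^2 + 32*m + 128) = m/(m^2 - 16*m + 64)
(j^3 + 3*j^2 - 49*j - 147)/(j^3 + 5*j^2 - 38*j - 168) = (j^2 - 4*j - 21)/(j^2 - 2*j - 24)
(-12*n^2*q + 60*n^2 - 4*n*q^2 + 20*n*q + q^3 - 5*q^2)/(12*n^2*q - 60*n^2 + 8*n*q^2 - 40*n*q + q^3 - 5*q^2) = (-6*n + q)/(6*n + q)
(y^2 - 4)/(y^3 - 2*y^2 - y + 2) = (y + 2)/(y^2 - 1)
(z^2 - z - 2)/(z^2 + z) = (z - 2)/z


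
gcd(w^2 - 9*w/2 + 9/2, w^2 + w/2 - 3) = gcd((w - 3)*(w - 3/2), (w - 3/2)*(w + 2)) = w - 3/2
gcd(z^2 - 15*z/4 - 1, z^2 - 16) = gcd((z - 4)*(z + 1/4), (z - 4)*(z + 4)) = z - 4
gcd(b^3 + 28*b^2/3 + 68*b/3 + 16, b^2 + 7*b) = 1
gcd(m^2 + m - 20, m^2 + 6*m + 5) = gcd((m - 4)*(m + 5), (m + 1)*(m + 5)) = m + 5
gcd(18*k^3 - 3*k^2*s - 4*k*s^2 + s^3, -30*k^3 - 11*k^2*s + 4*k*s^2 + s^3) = -6*k^2 - k*s + s^2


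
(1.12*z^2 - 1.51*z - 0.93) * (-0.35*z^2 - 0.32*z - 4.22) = -0.392*z^4 + 0.1701*z^3 - 3.9177*z^2 + 6.6698*z + 3.9246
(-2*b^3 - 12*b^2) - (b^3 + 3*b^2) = -3*b^3 - 15*b^2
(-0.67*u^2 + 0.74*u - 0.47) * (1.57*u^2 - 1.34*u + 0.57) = -1.0519*u^4 + 2.0596*u^3 - 2.1114*u^2 + 1.0516*u - 0.2679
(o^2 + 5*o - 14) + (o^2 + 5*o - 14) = 2*o^2 + 10*o - 28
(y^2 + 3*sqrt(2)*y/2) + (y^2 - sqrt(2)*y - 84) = 2*y^2 + sqrt(2)*y/2 - 84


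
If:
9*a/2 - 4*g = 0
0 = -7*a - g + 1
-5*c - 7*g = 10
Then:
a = 8/65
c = -713/325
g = 9/65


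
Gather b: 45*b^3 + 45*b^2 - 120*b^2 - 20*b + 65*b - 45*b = 45*b^3 - 75*b^2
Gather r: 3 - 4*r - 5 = -4*r - 2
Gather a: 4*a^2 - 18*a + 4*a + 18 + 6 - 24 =4*a^2 - 14*a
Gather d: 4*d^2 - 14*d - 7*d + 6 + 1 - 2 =4*d^2 - 21*d + 5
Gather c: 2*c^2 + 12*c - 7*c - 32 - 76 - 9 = 2*c^2 + 5*c - 117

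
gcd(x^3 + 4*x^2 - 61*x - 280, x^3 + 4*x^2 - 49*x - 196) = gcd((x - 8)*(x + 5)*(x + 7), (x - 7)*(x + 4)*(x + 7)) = x + 7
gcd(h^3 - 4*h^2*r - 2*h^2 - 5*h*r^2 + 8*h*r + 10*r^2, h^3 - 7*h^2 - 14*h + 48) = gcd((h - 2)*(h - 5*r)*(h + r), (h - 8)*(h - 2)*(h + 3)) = h - 2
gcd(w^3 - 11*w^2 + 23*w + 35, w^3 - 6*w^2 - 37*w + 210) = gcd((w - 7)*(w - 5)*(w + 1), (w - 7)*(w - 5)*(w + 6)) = w^2 - 12*w + 35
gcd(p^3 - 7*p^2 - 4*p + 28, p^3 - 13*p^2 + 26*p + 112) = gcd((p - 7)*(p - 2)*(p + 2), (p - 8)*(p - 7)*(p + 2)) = p^2 - 5*p - 14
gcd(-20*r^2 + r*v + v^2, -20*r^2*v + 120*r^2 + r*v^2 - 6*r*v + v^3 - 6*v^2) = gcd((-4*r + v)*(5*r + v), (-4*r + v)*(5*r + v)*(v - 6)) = 20*r^2 - r*v - v^2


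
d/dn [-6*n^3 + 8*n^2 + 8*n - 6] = -18*n^2 + 16*n + 8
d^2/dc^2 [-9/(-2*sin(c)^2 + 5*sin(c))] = 9*(-16*sin(c) + 30 - 1/sin(c) - 60/sin(c)^2 + 50/sin(c)^3)/(2*sin(c) - 5)^3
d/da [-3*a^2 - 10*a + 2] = -6*a - 10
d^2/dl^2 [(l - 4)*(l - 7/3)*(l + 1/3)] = 6*l - 12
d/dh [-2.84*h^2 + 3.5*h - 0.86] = 3.5 - 5.68*h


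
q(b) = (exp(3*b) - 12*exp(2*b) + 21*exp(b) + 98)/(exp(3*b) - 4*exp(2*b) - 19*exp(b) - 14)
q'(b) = (-3*exp(3*b) + 8*exp(2*b) + 19*exp(b))*(exp(3*b) - 12*exp(2*b) + 21*exp(b) + 98)/(exp(3*b) - 4*exp(2*b) - 19*exp(b) - 14)^2 + (3*exp(3*b) - 24*exp(2*b) + 21*exp(b))/(exp(3*b) - 4*exp(2*b) - 19*exp(b) - 14) = 8*exp(b)/(exp(2*b) + 2*exp(b) + 1)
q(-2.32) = -6.28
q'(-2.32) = 0.65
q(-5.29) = -6.96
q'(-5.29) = 0.04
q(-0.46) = -3.90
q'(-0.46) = 1.90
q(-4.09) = -6.87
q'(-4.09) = 0.13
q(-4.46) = -6.91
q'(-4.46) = 0.09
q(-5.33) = -6.96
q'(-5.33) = 0.04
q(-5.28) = -6.96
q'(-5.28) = 0.04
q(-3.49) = -6.76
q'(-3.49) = 0.23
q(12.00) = 1.00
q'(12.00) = 0.00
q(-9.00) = -7.00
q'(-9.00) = 0.00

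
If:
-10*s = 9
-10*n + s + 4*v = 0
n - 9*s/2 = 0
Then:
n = -81/20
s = -9/10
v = -99/10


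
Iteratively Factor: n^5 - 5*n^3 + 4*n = (n - 2)*(n^4 + 2*n^3 - n^2 - 2*n) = (n - 2)*(n - 1)*(n^3 + 3*n^2 + 2*n) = (n - 2)*(n - 1)*(n + 1)*(n^2 + 2*n) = (n - 2)*(n - 1)*(n + 1)*(n + 2)*(n)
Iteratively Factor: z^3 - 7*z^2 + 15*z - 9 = (z - 3)*(z^2 - 4*z + 3) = (z - 3)^2*(z - 1)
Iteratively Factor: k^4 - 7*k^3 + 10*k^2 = (k - 5)*(k^3 - 2*k^2) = (k - 5)*(k - 2)*(k^2) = k*(k - 5)*(k - 2)*(k)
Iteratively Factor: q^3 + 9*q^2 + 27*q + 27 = (q + 3)*(q^2 + 6*q + 9) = (q + 3)^2*(q + 3)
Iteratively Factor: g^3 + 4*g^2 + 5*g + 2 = (g + 1)*(g^2 + 3*g + 2) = (g + 1)^2*(g + 2)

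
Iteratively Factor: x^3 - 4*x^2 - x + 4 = (x - 4)*(x^2 - 1) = (x - 4)*(x - 1)*(x + 1)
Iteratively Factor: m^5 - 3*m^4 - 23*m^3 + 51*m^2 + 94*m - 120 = (m + 2)*(m^4 - 5*m^3 - 13*m^2 + 77*m - 60) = (m - 1)*(m + 2)*(m^3 - 4*m^2 - 17*m + 60) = (m - 1)*(m + 2)*(m + 4)*(m^2 - 8*m + 15) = (m - 3)*(m - 1)*(m + 2)*(m + 4)*(m - 5)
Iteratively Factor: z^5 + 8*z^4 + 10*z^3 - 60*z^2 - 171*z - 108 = (z + 1)*(z^4 + 7*z^3 + 3*z^2 - 63*z - 108) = (z - 3)*(z + 1)*(z^3 + 10*z^2 + 33*z + 36) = (z - 3)*(z + 1)*(z + 4)*(z^2 + 6*z + 9) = (z - 3)*(z + 1)*(z + 3)*(z + 4)*(z + 3)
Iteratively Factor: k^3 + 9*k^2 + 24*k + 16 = (k + 4)*(k^2 + 5*k + 4) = (k + 1)*(k + 4)*(k + 4)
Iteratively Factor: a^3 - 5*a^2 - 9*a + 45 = (a - 3)*(a^2 - 2*a - 15) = (a - 3)*(a + 3)*(a - 5)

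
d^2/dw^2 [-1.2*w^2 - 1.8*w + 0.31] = -2.40000000000000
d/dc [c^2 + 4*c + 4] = 2*c + 4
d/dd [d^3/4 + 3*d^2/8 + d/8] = 3*d^2/4 + 3*d/4 + 1/8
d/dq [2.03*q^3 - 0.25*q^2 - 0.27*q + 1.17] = 6.09*q^2 - 0.5*q - 0.27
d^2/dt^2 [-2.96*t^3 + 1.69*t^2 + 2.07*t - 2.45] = 3.38 - 17.76*t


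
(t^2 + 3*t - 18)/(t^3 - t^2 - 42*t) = (t - 3)/(t*(t - 7))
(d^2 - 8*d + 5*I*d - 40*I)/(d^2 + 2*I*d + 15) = (d - 8)/(d - 3*I)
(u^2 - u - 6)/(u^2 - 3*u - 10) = (u - 3)/(u - 5)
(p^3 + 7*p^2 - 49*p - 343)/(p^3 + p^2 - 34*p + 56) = (p^2 - 49)/(p^2 - 6*p + 8)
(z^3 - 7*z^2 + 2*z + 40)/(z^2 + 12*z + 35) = (z^3 - 7*z^2 + 2*z + 40)/(z^2 + 12*z + 35)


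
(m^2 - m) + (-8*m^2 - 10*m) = -7*m^2 - 11*m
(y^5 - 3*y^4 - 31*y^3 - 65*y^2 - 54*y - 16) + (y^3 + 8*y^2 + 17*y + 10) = y^5 - 3*y^4 - 30*y^3 - 57*y^2 - 37*y - 6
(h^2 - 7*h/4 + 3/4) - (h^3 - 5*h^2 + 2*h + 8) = -h^3 + 6*h^2 - 15*h/4 - 29/4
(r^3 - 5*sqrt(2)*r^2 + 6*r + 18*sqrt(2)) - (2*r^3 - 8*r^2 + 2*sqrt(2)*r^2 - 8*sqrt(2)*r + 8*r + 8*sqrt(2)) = -r^3 - 7*sqrt(2)*r^2 + 8*r^2 - 2*r + 8*sqrt(2)*r + 10*sqrt(2)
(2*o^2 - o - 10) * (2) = 4*o^2 - 2*o - 20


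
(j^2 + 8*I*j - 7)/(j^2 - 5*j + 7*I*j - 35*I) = (j + I)/(j - 5)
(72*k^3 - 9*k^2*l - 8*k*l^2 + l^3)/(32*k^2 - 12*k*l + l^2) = (9*k^2 - l^2)/(4*k - l)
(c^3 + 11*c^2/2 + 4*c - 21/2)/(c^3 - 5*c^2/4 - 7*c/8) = 4*(-2*c^3 - 11*c^2 - 8*c + 21)/(c*(-8*c^2 + 10*c + 7))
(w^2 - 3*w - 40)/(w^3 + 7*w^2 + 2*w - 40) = (w - 8)/(w^2 + 2*w - 8)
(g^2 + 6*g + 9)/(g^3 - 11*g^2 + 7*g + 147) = (g + 3)/(g^2 - 14*g + 49)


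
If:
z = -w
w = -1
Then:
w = -1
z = 1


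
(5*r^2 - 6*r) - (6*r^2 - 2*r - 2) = -r^2 - 4*r + 2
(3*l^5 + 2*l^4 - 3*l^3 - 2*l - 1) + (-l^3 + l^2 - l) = 3*l^5 + 2*l^4 - 4*l^3 + l^2 - 3*l - 1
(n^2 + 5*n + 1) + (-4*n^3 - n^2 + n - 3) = -4*n^3 + 6*n - 2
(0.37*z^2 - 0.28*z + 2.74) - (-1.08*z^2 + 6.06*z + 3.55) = 1.45*z^2 - 6.34*z - 0.81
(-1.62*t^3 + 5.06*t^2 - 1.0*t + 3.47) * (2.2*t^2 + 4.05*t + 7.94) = -3.564*t^5 + 4.571*t^4 + 5.4302*t^3 + 43.7604*t^2 + 6.1135*t + 27.5518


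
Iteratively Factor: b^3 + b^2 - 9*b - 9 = (b + 1)*(b^2 - 9) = (b - 3)*(b + 1)*(b + 3)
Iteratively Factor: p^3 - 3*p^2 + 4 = (p - 2)*(p^2 - p - 2) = (p - 2)^2*(p + 1)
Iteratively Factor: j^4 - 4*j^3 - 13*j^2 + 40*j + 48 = (j - 4)*(j^3 - 13*j - 12) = (j - 4)*(j + 1)*(j^2 - j - 12) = (j - 4)*(j + 1)*(j + 3)*(j - 4)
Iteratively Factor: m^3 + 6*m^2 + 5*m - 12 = (m + 3)*(m^2 + 3*m - 4) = (m + 3)*(m + 4)*(m - 1)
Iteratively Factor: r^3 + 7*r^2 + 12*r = (r + 4)*(r^2 + 3*r) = r*(r + 4)*(r + 3)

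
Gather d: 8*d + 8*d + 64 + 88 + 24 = 16*d + 176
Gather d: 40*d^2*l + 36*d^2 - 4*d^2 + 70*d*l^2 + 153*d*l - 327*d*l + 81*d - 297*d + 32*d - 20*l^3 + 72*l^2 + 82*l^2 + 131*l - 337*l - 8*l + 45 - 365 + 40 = d^2*(40*l + 32) + d*(70*l^2 - 174*l - 184) - 20*l^3 + 154*l^2 - 214*l - 280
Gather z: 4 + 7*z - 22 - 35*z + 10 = -28*z - 8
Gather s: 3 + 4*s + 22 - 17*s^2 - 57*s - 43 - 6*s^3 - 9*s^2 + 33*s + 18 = -6*s^3 - 26*s^2 - 20*s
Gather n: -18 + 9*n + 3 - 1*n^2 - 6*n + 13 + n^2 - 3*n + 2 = 0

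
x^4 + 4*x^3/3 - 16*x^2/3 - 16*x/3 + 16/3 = (x - 2)*(x - 2/3)*(x + 2)^2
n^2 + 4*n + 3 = (n + 1)*(n + 3)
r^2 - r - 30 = (r - 6)*(r + 5)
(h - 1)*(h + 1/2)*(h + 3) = h^3 + 5*h^2/2 - 2*h - 3/2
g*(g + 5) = g^2 + 5*g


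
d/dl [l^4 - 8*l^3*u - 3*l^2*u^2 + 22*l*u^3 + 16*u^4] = 4*l^3 - 24*l^2*u - 6*l*u^2 + 22*u^3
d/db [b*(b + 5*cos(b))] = -5*b*sin(b) + 2*b + 5*cos(b)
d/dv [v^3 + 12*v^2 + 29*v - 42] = 3*v^2 + 24*v + 29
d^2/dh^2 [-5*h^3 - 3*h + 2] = -30*h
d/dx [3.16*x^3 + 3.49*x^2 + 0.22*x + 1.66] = 9.48*x^2 + 6.98*x + 0.22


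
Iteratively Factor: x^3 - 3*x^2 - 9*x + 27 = (x - 3)*(x^2 - 9) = (x - 3)^2*(x + 3)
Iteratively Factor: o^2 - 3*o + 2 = (o - 2)*(o - 1)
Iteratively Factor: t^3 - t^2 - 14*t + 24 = (t - 3)*(t^2 + 2*t - 8) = (t - 3)*(t + 4)*(t - 2)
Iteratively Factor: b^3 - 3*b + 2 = (b + 2)*(b^2 - 2*b + 1) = (b - 1)*(b + 2)*(b - 1)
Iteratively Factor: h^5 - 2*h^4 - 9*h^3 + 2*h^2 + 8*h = (h)*(h^4 - 2*h^3 - 9*h^2 + 2*h + 8) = h*(h + 1)*(h^3 - 3*h^2 - 6*h + 8) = h*(h - 1)*(h + 1)*(h^2 - 2*h - 8) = h*(h - 1)*(h + 1)*(h + 2)*(h - 4)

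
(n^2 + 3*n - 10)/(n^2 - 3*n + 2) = (n + 5)/(n - 1)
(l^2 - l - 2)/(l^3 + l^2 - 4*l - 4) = 1/(l + 2)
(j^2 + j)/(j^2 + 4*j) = (j + 1)/(j + 4)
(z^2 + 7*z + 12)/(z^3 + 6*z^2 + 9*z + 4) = (z + 3)/(z^2 + 2*z + 1)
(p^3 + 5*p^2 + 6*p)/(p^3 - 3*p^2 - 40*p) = (p^2 + 5*p + 6)/(p^2 - 3*p - 40)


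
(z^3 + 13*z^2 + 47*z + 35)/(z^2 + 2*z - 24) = (z^3 + 13*z^2 + 47*z + 35)/(z^2 + 2*z - 24)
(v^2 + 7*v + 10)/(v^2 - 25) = (v + 2)/(v - 5)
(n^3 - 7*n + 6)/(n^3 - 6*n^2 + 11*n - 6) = (n + 3)/(n - 3)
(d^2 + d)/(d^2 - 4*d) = (d + 1)/(d - 4)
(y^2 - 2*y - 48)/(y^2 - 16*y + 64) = (y + 6)/(y - 8)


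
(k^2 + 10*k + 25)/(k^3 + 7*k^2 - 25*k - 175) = (k + 5)/(k^2 + 2*k - 35)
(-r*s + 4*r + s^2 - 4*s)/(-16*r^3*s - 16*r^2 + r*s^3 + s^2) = (r*s - 4*r - s^2 + 4*s)/(16*r^3*s + 16*r^2 - r*s^3 - s^2)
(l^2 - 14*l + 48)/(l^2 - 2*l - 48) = (l - 6)/(l + 6)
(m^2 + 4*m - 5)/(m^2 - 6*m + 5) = (m + 5)/(m - 5)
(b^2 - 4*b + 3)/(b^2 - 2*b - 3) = (b - 1)/(b + 1)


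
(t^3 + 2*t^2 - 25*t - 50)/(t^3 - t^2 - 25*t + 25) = (t + 2)/(t - 1)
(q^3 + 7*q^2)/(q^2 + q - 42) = q^2/(q - 6)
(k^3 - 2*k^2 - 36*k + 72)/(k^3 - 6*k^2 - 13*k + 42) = (k^2 - 36)/(k^2 - 4*k - 21)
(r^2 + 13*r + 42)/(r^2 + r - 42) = (r + 6)/(r - 6)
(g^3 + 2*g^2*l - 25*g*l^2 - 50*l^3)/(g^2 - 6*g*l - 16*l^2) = (g^2 - 25*l^2)/(g - 8*l)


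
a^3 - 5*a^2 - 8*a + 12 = (a - 6)*(a - 1)*(a + 2)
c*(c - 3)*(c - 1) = c^3 - 4*c^2 + 3*c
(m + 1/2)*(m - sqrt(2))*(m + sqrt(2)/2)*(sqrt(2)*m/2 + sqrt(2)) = sqrt(2)*m^4/2 - m^3/2 + 5*sqrt(2)*m^3/4 - 5*m^2/4 - 5*sqrt(2)*m/4 - m/2 - sqrt(2)/2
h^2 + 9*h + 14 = (h + 2)*(h + 7)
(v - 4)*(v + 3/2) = v^2 - 5*v/2 - 6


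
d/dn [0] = 0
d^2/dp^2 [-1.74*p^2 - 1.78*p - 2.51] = -3.48000000000000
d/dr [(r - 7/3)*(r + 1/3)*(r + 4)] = 3*r^2 + 4*r - 79/9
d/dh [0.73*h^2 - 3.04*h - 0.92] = 1.46*h - 3.04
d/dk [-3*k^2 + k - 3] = 1 - 6*k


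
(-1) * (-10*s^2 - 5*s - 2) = 10*s^2 + 5*s + 2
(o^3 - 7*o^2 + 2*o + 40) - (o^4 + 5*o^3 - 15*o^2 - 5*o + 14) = -o^4 - 4*o^3 + 8*o^2 + 7*o + 26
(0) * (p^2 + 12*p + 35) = 0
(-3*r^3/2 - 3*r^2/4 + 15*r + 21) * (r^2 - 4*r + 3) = -3*r^5/2 + 21*r^4/4 + 27*r^3/2 - 165*r^2/4 - 39*r + 63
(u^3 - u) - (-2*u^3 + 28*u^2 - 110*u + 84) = 3*u^3 - 28*u^2 + 109*u - 84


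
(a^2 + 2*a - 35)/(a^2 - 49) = (a - 5)/(a - 7)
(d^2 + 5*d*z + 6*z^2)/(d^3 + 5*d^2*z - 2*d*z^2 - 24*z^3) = (-d - 2*z)/(-d^2 - 2*d*z + 8*z^2)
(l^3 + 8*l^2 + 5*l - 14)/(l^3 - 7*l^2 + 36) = (l^2 + 6*l - 7)/(l^2 - 9*l + 18)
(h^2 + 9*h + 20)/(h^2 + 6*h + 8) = (h + 5)/(h + 2)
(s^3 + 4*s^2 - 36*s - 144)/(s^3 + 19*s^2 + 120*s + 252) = (s^2 - 2*s - 24)/(s^2 + 13*s + 42)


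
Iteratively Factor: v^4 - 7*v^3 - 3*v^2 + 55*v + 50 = (v - 5)*(v^3 - 2*v^2 - 13*v - 10) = (v - 5)^2*(v^2 + 3*v + 2) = (v - 5)^2*(v + 1)*(v + 2)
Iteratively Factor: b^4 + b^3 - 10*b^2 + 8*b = (b - 2)*(b^3 + 3*b^2 - 4*b) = (b - 2)*(b - 1)*(b^2 + 4*b) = (b - 2)*(b - 1)*(b + 4)*(b)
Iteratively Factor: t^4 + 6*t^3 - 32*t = (t + 4)*(t^3 + 2*t^2 - 8*t) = t*(t + 4)*(t^2 + 2*t - 8) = t*(t - 2)*(t + 4)*(t + 4)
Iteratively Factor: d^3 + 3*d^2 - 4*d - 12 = (d + 3)*(d^2 - 4) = (d - 2)*(d + 3)*(d + 2)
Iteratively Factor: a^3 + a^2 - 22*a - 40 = (a + 4)*(a^2 - 3*a - 10) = (a + 2)*(a + 4)*(a - 5)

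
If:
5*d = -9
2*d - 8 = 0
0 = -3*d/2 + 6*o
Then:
No Solution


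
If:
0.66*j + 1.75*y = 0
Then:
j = -2.65151515151515*y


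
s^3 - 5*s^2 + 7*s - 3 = (s - 3)*(s - 1)^2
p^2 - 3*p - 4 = (p - 4)*(p + 1)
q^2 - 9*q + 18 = (q - 6)*(q - 3)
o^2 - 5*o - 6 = (o - 6)*(o + 1)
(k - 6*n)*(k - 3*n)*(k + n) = k^3 - 8*k^2*n + 9*k*n^2 + 18*n^3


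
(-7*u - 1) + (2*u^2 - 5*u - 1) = 2*u^2 - 12*u - 2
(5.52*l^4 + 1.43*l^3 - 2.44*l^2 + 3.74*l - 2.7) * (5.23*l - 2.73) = 28.8696*l^5 - 7.5907*l^4 - 16.6651*l^3 + 26.2214*l^2 - 24.3312*l + 7.371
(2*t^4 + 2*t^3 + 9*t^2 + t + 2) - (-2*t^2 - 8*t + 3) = 2*t^4 + 2*t^3 + 11*t^2 + 9*t - 1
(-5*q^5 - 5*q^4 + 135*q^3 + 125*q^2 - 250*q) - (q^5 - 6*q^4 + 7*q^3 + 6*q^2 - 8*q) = -6*q^5 + q^4 + 128*q^3 + 119*q^2 - 242*q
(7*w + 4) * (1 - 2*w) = -14*w^2 - w + 4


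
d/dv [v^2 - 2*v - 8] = 2*v - 2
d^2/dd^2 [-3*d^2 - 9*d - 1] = -6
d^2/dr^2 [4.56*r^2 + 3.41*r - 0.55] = 9.12000000000000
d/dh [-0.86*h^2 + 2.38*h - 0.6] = 2.38 - 1.72*h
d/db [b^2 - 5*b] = 2*b - 5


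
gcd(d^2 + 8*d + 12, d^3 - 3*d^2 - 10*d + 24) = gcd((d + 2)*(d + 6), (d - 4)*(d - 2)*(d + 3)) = 1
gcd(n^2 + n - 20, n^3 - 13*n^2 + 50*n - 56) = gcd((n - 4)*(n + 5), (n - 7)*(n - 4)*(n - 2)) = n - 4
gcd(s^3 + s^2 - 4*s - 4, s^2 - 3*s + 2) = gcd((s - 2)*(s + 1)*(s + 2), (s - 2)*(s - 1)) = s - 2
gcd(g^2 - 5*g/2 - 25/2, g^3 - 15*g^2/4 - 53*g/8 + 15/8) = g - 5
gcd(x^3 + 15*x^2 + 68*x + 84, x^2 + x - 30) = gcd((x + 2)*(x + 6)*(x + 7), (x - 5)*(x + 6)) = x + 6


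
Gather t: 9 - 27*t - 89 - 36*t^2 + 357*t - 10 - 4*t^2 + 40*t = -40*t^2 + 370*t - 90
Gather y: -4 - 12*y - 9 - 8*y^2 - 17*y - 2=-8*y^2 - 29*y - 15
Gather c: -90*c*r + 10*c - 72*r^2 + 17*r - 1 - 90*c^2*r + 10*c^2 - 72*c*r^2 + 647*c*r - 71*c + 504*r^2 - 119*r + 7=c^2*(10 - 90*r) + c*(-72*r^2 + 557*r - 61) + 432*r^2 - 102*r + 6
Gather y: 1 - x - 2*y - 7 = -x - 2*y - 6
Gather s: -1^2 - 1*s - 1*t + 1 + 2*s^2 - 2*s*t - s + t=2*s^2 + s*(-2*t - 2)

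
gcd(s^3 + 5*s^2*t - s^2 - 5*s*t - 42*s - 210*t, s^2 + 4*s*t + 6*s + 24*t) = s + 6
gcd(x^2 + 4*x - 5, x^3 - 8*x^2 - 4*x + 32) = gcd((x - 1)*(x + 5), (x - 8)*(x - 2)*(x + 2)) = 1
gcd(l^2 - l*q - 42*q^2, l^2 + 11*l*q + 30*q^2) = l + 6*q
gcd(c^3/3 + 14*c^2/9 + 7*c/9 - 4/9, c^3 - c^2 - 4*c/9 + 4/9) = 1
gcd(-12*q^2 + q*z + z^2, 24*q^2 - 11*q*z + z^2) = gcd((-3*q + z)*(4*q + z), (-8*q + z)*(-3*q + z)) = -3*q + z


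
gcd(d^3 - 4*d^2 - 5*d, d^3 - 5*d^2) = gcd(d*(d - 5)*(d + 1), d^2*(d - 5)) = d^2 - 5*d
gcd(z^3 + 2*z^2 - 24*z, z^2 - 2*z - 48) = z + 6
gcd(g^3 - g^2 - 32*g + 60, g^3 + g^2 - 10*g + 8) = g - 2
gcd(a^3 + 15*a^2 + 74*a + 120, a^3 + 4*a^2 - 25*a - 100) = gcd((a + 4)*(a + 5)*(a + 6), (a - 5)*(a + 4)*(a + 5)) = a^2 + 9*a + 20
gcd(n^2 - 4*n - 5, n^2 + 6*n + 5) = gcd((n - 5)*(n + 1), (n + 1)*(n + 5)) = n + 1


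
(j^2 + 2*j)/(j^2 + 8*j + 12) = j/(j + 6)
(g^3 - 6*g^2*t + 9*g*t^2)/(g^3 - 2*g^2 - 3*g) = (-g^2 + 6*g*t - 9*t^2)/(-g^2 + 2*g + 3)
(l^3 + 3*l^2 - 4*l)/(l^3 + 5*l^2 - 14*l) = (l^2 + 3*l - 4)/(l^2 + 5*l - 14)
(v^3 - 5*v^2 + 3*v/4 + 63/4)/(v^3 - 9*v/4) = (2*v^2 - 13*v + 21)/(v*(2*v - 3))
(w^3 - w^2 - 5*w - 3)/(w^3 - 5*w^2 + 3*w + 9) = (w + 1)/(w - 3)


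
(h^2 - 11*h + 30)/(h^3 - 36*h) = (h - 5)/(h*(h + 6))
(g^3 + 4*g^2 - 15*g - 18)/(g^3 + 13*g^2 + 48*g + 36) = (g - 3)/(g + 6)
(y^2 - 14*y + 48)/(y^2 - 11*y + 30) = (y - 8)/(y - 5)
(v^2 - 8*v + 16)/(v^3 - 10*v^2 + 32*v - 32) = 1/(v - 2)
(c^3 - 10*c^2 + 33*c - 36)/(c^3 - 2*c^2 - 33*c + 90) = (c^2 - 7*c + 12)/(c^2 + c - 30)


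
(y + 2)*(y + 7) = y^2 + 9*y + 14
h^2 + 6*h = h*(h + 6)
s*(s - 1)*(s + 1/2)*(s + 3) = s^4 + 5*s^3/2 - 2*s^2 - 3*s/2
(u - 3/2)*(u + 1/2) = u^2 - u - 3/4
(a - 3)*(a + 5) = a^2 + 2*a - 15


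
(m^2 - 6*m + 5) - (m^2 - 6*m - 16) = 21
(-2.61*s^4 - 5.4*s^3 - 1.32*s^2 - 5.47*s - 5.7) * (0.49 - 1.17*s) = 3.0537*s^5 + 5.0391*s^4 - 1.1016*s^3 + 5.7531*s^2 + 3.9887*s - 2.793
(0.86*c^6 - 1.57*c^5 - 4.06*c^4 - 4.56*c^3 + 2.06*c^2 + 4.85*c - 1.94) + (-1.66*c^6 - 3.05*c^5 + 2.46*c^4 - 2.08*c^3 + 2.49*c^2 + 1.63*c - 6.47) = -0.8*c^6 - 4.62*c^5 - 1.6*c^4 - 6.64*c^3 + 4.55*c^2 + 6.48*c - 8.41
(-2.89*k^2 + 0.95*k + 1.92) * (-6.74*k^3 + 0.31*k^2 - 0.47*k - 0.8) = 19.4786*k^5 - 7.2989*k^4 - 11.288*k^3 + 2.4607*k^2 - 1.6624*k - 1.536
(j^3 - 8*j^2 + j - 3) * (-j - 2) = -j^4 + 6*j^3 + 15*j^2 + j + 6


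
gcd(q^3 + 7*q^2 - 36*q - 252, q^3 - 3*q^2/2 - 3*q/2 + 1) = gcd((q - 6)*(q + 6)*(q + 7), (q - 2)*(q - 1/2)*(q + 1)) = 1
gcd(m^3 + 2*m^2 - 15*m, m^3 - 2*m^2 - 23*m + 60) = m^2 + 2*m - 15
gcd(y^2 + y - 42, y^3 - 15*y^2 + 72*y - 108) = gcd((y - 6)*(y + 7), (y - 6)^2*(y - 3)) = y - 6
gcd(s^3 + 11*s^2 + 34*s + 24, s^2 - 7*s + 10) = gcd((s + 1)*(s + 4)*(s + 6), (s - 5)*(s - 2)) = 1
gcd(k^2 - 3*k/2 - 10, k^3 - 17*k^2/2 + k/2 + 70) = k^2 - 3*k/2 - 10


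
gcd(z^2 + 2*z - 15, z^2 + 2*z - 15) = z^2 + 2*z - 15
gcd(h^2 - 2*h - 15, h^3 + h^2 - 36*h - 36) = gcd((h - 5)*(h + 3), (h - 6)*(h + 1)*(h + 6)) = 1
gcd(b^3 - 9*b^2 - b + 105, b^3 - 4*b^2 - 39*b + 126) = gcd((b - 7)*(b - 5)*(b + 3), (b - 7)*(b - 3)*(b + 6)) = b - 7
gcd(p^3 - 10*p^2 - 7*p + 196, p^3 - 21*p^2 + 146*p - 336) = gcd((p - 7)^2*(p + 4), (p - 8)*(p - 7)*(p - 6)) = p - 7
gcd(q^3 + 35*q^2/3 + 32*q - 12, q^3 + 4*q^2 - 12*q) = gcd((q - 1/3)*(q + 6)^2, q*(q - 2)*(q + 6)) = q + 6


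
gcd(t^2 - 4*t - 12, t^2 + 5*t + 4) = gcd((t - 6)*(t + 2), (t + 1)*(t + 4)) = 1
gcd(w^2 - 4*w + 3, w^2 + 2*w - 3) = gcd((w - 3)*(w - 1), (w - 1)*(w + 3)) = w - 1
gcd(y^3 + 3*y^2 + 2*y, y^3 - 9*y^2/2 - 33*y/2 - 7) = y + 2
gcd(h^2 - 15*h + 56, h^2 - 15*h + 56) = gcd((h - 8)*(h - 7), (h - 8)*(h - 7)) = h^2 - 15*h + 56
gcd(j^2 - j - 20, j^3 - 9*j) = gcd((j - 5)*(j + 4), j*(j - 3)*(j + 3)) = 1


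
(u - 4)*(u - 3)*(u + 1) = u^3 - 6*u^2 + 5*u + 12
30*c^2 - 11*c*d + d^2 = (-6*c + d)*(-5*c + d)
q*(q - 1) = q^2 - q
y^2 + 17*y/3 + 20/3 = (y + 5/3)*(y + 4)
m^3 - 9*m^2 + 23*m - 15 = (m - 5)*(m - 3)*(m - 1)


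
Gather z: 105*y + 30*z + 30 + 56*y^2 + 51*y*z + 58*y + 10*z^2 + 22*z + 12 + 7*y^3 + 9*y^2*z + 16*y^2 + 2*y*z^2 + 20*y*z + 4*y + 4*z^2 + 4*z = 7*y^3 + 72*y^2 + 167*y + z^2*(2*y + 14) + z*(9*y^2 + 71*y + 56) + 42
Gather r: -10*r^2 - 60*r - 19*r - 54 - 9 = -10*r^2 - 79*r - 63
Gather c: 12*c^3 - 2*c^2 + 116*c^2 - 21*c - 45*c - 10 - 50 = 12*c^3 + 114*c^2 - 66*c - 60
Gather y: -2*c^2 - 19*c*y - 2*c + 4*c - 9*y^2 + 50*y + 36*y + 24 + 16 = -2*c^2 + 2*c - 9*y^2 + y*(86 - 19*c) + 40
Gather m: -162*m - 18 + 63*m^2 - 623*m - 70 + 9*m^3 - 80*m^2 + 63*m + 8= 9*m^3 - 17*m^2 - 722*m - 80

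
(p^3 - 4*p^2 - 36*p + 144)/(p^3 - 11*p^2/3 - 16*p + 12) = 3*(p^2 + 2*p - 24)/(3*p^2 + 7*p - 6)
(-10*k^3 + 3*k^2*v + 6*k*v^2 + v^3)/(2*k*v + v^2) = -5*k^2/v + 4*k + v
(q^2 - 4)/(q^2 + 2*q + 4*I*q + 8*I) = (q - 2)/(q + 4*I)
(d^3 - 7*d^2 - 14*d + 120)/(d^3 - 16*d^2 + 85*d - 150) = (d + 4)/(d - 5)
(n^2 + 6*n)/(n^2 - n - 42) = n/(n - 7)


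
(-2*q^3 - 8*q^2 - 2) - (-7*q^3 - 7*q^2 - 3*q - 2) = 5*q^3 - q^2 + 3*q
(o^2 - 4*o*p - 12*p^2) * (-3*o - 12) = -3*o^3 + 12*o^2*p - 12*o^2 + 36*o*p^2 + 48*o*p + 144*p^2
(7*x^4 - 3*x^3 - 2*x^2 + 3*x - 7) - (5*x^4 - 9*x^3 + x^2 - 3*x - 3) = 2*x^4 + 6*x^3 - 3*x^2 + 6*x - 4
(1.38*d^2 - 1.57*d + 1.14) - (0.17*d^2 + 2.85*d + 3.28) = 1.21*d^2 - 4.42*d - 2.14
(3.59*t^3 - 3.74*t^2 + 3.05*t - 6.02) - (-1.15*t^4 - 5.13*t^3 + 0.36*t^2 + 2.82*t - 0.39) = 1.15*t^4 + 8.72*t^3 - 4.1*t^2 + 0.23*t - 5.63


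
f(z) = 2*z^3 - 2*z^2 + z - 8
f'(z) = 6*z^2 - 4*z + 1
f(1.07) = -6.77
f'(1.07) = 3.59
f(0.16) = -7.88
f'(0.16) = 0.51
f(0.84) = -7.39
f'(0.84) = 1.87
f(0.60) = -7.69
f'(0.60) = 0.76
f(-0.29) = -8.51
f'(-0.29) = 2.66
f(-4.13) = -187.13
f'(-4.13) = 119.86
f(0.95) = -7.14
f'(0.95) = 2.62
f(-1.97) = -33.02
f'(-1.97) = 32.17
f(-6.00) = -518.00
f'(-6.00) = 241.00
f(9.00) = 1297.00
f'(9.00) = 451.00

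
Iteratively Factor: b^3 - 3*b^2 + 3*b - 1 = (b - 1)*(b^2 - 2*b + 1) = (b - 1)^2*(b - 1)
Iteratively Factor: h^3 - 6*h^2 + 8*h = (h - 2)*(h^2 - 4*h) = (h - 4)*(h - 2)*(h)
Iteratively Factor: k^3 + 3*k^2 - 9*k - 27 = (k + 3)*(k^2 - 9) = (k + 3)^2*(k - 3)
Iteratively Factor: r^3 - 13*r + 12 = (r - 1)*(r^2 + r - 12) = (r - 1)*(r + 4)*(r - 3)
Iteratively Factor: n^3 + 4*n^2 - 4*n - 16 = (n - 2)*(n^2 + 6*n + 8) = (n - 2)*(n + 4)*(n + 2)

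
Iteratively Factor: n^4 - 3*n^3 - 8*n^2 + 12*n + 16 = (n + 1)*(n^3 - 4*n^2 - 4*n + 16) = (n - 2)*(n + 1)*(n^2 - 2*n - 8) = (n - 4)*(n - 2)*(n + 1)*(n + 2)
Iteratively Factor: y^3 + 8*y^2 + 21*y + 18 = (y + 2)*(y^2 + 6*y + 9) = (y + 2)*(y + 3)*(y + 3)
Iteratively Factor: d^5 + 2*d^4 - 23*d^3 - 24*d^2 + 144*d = (d + 4)*(d^4 - 2*d^3 - 15*d^2 + 36*d) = d*(d + 4)*(d^3 - 2*d^2 - 15*d + 36) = d*(d - 3)*(d + 4)*(d^2 + d - 12) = d*(d - 3)*(d + 4)^2*(d - 3)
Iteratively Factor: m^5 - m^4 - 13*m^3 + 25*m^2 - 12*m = (m - 1)*(m^4 - 13*m^2 + 12*m) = (m - 1)*(m + 4)*(m^3 - 4*m^2 + 3*m) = m*(m - 1)*(m + 4)*(m^2 - 4*m + 3) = m*(m - 1)^2*(m + 4)*(m - 3)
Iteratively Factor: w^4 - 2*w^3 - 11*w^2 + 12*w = (w)*(w^3 - 2*w^2 - 11*w + 12) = w*(w - 1)*(w^2 - w - 12) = w*(w - 1)*(w + 3)*(w - 4)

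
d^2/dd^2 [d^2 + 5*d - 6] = 2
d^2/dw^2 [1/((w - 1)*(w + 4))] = 2*((w - 1)^2 + (w - 1)*(w + 4) + (w + 4)^2)/((w - 1)^3*(w + 4)^3)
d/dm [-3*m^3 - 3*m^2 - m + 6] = -9*m^2 - 6*m - 1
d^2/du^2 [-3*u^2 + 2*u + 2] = -6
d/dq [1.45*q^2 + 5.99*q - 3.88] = 2.9*q + 5.99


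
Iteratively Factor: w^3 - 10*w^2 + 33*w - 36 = (w - 3)*(w^2 - 7*w + 12) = (w - 3)^2*(w - 4)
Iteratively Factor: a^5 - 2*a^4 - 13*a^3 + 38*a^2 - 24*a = (a)*(a^4 - 2*a^3 - 13*a^2 + 38*a - 24) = a*(a - 1)*(a^3 - a^2 - 14*a + 24) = a*(a - 1)*(a + 4)*(a^2 - 5*a + 6) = a*(a - 2)*(a - 1)*(a + 4)*(a - 3)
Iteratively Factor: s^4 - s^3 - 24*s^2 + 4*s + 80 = (s - 2)*(s^3 + s^2 - 22*s - 40) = (s - 5)*(s - 2)*(s^2 + 6*s + 8) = (s - 5)*(s - 2)*(s + 2)*(s + 4)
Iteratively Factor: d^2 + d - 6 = (d + 3)*(d - 2)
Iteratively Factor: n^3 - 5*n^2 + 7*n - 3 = (n - 1)*(n^2 - 4*n + 3) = (n - 1)^2*(n - 3)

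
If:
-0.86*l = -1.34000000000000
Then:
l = 1.56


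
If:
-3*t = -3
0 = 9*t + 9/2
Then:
No Solution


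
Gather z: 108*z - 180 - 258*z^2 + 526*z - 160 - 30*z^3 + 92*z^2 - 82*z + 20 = -30*z^3 - 166*z^2 + 552*z - 320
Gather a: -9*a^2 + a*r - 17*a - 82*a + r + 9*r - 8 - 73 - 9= -9*a^2 + a*(r - 99) + 10*r - 90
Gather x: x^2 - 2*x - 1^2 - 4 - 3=x^2 - 2*x - 8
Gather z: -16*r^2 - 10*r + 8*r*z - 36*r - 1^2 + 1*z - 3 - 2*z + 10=-16*r^2 - 46*r + z*(8*r - 1) + 6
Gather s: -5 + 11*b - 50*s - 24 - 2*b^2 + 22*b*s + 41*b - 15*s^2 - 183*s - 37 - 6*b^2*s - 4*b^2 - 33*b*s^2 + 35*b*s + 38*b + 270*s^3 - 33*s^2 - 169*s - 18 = -6*b^2 + 90*b + 270*s^3 + s^2*(-33*b - 48) + s*(-6*b^2 + 57*b - 402) - 84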